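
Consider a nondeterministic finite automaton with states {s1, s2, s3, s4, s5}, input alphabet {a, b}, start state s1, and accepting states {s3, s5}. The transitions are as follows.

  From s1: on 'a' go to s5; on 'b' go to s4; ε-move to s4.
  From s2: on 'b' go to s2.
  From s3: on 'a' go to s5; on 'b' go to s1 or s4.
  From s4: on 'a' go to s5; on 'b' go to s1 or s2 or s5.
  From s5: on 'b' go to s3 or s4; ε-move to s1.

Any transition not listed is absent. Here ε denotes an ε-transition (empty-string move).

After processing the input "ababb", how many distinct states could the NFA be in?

Start: ε-closure({s1}) = {s1, s4}.
Read 'a': s1→{s5}, s4→{s5}; union {s5}; ε-closure = {s1, s4, s5}.
Read 'b': s1→{s4}, s4→{s1, s2, s5}, s5→{s3, s4}; now {s1, s2, s3, s4, s5}.
Read 'a': s1→{s5}, s2→∅, s3→{s5}, s4→{s5}, s5→∅; union {s5}; ε-closure = {s1, s4, s5}.
Read 'b': s1→{s4}, s4→{s1, s2, s5}, s5→{s3, s4}; now {s1, s2, s3, s4, s5}.
Read 'b': s1→{s4}, s2→{s2}, s3→{s1, s4}, s4→{s1, s2, s5}, s5→{s3, s4}; now {s1, s2, s3, s4, s5}.
That set has 5 states.

5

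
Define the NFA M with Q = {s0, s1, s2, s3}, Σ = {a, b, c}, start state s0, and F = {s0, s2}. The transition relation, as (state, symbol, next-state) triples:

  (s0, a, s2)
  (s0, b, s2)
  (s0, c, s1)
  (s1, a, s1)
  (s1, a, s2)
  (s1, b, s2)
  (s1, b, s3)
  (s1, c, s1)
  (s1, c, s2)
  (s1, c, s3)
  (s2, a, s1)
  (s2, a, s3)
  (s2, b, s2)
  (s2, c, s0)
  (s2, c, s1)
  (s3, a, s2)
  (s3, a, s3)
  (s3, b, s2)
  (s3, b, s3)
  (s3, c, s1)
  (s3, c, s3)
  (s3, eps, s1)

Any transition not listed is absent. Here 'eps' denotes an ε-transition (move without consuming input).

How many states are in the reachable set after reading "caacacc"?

4

Start in {s0}.
Read 'c': {s0} → {s1}.
Read 'a': {s1} → {s1, s2}.
Read 'a': {s1, s2} → {s1, s2, s3}.
Read 'c': {s1, s2, s3} → {s0, s1, s2, s3}.
Read 'a': {s0, s1, s2, s3} → {s1, s2, s3}.
Read 'c': {s1, s2, s3} → {s0, s1, s2, s3}.
Read 'c': {s0, s1, s2, s3} → {s0, s1, s2, s3}.
That set has 4 states.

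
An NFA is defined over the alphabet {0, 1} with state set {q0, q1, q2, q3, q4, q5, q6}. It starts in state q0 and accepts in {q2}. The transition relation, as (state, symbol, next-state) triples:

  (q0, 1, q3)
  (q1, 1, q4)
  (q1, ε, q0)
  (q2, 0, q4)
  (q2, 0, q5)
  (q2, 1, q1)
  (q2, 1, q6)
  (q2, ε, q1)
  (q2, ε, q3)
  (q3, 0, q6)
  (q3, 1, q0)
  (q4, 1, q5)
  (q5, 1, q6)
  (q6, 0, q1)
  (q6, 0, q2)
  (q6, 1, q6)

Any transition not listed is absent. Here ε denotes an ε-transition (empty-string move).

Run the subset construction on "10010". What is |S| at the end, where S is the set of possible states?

5

Start in {q0}.
Read '1': q0→{q3}; now {q3}.
Read '0': q3→{q6}; now {q6}.
Read '0': q6→{q1, q2}; union {q1, q2}; ε-closure = {q0, q1, q2, q3}.
Read '1': q0→{q3}, q1→{q4}, q2→{q1, q6}, q3→{q0}; now {q0, q1, q3, q4, q6}.
Read '0': q0→∅, q1→∅, q3→{q6}, q4→∅, q6→{q1, q2}; union {q1, q2, q6}; ε-closure = {q0, q1, q2, q3, q6}.
That set has 5 states.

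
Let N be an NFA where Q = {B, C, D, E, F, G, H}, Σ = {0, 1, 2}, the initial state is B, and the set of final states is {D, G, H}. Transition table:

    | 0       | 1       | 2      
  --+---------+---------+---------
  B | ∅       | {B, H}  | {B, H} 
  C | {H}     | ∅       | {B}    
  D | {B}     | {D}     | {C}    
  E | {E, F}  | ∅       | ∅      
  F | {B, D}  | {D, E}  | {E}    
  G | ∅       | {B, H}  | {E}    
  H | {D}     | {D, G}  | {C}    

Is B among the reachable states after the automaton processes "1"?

Yes

Start in {B}.
Read '1': B→{B, H}; now {B, H}.
State B is in {B, H}.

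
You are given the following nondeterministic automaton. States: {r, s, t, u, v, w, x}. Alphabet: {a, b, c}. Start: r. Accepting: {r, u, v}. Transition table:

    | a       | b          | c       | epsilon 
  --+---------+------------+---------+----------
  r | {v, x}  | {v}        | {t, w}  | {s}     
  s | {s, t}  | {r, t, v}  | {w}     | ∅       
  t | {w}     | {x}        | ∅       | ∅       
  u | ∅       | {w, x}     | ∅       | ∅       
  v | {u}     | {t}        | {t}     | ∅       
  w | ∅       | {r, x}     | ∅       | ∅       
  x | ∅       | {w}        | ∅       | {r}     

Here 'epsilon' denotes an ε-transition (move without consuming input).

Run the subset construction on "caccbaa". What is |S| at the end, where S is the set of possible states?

Start: ε-closure({r}) = {r, s}.
Read 'c': r→{t, w}, s→{w}; now {t, w}.
Read 'a': t→{w}, w→∅; now {w}.
Read 'c': w→∅; now ∅.
The set is empty and remains empty for the remaining 4 symbols.
That set has 0 states.

0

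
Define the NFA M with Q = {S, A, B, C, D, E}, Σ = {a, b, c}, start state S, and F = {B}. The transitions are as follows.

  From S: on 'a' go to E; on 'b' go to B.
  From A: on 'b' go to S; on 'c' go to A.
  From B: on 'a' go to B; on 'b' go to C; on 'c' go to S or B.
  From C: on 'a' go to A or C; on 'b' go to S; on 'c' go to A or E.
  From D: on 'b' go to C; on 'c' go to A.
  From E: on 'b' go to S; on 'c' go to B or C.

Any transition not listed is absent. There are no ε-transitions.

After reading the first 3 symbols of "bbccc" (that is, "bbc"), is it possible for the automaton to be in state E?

Yes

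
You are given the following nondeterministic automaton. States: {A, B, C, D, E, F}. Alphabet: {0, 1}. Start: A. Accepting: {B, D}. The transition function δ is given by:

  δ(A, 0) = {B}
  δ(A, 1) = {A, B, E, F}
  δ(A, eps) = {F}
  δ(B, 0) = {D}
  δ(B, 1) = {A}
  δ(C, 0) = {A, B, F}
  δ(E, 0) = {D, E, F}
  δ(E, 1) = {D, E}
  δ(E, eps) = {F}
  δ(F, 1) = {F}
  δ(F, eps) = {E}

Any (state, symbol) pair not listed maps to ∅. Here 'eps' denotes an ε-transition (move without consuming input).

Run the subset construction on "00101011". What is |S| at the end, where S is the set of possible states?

3

Start: ε-closure({A}) = {A, E, F}.
Read '0': {A, E, F} → {B, D, E, F}.
Read '0': {B, D, E, F} → {D, E, F}.
Read '1': {D, E, F} → {D, E, F}.
Read '0': {D, E, F} → {D, E, F}.
Read '1': {D, E, F} → {D, E, F}.
Read '0': {D, E, F} → {D, E, F}.
Read '1': {D, E, F} → {D, E, F}.
Read '1': {D, E, F} → {D, E, F}.
That set has 3 states.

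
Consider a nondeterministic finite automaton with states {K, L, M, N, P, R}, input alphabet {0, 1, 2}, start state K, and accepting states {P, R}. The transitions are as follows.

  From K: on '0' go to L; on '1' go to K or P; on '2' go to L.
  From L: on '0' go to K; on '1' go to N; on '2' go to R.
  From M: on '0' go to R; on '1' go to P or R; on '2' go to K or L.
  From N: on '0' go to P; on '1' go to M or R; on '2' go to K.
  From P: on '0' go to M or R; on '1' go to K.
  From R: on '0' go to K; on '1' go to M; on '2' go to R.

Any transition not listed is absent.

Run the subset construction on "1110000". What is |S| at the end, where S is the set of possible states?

2

Start in {K}.
Read '1': K→{K, P}; now {K, P}.
Read '1': K→{K, P}, P→{K}; now {K, P}.
Read '1': K→{K, P}, P→{K}; now {K, P}.
Read '0': K→{L}, P→{M, R}; now {L, M, R}.
Read '0': L→{K}, M→{R}, R→{K}; now {K, R}.
Read '0': K→{L}, R→{K}; now {K, L}.
Read '0': K→{L}, L→{K}; now {K, L}.
That set has 2 states.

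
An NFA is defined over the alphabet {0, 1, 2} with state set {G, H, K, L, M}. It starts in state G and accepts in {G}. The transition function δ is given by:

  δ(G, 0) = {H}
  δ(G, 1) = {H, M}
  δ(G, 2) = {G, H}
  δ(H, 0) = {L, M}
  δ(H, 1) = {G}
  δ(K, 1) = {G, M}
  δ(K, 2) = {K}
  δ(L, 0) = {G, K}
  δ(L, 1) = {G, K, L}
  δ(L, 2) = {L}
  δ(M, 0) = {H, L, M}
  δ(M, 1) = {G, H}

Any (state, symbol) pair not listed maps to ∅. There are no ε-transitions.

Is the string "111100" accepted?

Yes

Start in {G}.
Read '1': {G} → {H, M}.
Read '1': {H, M} → {G, H}.
Read '1': {G, H} → {G, H, M}.
Read '1': {G, H, M} → {G, H, M}.
Read '0': {G, H, M} → {H, L, M}.
Read '0': {H, L, M} → {G, H, K, L, M}.
The final set {G, H, K, L, M} contains the accepting state G.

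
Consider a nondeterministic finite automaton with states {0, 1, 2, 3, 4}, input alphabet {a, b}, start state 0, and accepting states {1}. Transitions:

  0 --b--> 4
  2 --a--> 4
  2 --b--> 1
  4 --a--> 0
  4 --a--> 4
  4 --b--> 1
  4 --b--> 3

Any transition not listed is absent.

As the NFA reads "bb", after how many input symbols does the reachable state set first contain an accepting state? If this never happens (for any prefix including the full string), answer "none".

2

Start in {0}.
Read 'b': 0→{4}; now {4}.
Read 'b': 4→{1, 3}; now {1, 3}.
None of the earlier sets intersect F, but {1, 3} does.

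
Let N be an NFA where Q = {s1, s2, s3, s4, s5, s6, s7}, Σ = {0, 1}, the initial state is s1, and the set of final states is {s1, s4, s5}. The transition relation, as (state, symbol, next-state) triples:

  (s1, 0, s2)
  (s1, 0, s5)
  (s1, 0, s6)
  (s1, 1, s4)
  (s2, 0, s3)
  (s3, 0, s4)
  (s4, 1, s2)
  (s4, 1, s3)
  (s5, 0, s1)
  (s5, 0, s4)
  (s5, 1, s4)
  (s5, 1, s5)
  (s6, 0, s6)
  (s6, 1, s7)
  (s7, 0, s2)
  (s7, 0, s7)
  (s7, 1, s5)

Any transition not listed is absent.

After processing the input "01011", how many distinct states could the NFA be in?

Start in {s1}.
Read '0': {s1} → {s2, s5, s6}.
Read '1': {s2, s5, s6} → {s4, s5, s7}.
Read '0': {s4, s5, s7} → {s1, s2, s4, s7}.
Read '1': {s1, s2, s4, s7} → {s2, s3, s4, s5}.
Read '1': {s2, s3, s4, s5} → {s2, s3, s4, s5}.
That set has 4 states.

4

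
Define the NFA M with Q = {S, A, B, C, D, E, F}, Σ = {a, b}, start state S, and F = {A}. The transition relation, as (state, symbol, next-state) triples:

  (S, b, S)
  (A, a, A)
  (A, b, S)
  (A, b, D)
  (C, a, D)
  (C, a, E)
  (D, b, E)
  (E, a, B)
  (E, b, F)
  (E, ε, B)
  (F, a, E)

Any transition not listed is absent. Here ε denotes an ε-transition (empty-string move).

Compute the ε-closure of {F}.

{F}

Begin with {F}.
No ε-moves leave this set, so the closure equals the set itself.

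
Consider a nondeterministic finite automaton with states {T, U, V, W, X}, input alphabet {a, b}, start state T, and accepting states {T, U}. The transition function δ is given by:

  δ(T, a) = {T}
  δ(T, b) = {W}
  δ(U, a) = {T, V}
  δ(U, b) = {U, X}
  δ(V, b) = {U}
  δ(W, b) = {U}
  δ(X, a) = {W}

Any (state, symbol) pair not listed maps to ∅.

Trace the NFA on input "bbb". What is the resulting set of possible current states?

Start in {T}.
Read 'b': T→{W}; now {W}.
Read 'b': W→{U}; now {U}.
Read 'b': U→{U, X}; now {U, X}.

{U, X}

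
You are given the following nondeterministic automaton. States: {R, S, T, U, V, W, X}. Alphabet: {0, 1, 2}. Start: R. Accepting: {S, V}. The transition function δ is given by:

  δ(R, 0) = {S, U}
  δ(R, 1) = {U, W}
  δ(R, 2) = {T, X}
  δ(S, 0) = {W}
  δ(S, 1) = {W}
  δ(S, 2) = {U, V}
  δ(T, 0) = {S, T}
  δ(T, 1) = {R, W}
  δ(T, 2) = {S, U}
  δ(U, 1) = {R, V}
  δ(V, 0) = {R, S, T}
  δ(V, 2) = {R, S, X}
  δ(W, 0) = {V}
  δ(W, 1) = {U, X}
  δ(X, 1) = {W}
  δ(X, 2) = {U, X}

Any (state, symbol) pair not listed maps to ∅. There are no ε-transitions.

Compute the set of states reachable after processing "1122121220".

{W}

Start in {R}.
Read '1': R→{U, W}; now {U, W}.
Read '1': U→{R, V}, W→{U, X}; now {R, U, V, X}.
Read '2': R→{T, X}, U→∅, V→{R, S, X}, X→{U, X}; now {R, S, T, U, X}.
Read '2': R→{T, X}, S→{U, V}, T→{S, U}, U→∅, X→{U, X}; now {S, T, U, V, X}.
Read '1': S→{W}, T→{R, W}, U→{R, V}, V→∅, X→{W}; now {R, V, W}.
Read '2': R→{T, X}, V→{R, S, X}, W→∅; now {R, S, T, X}.
Read '1': R→{U, W}, S→{W}, T→{R, W}, X→{W}; now {R, U, W}.
Read '2': R→{T, X}, U→∅, W→∅; now {T, X}.
Read '2': T→{S, U}, X→{U, X}; now {S, U, X}.
Read '0': S→{W}, U→∅, X→∅; now {W}.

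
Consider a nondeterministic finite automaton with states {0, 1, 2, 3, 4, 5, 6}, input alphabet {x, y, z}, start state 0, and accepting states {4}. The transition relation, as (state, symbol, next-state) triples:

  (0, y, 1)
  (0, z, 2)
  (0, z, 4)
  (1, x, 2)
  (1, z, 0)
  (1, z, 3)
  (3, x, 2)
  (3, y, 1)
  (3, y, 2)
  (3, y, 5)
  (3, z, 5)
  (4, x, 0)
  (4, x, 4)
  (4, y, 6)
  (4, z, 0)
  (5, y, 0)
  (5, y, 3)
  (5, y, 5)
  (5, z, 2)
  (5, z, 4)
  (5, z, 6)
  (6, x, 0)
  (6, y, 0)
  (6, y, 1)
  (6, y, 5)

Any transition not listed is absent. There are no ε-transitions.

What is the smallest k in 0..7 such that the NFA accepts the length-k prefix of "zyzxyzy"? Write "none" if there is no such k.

Start in {0}.
Read 'z': {0} → {2, 4}.
None of the earlier sets intersect F, but {2, 4} does.

1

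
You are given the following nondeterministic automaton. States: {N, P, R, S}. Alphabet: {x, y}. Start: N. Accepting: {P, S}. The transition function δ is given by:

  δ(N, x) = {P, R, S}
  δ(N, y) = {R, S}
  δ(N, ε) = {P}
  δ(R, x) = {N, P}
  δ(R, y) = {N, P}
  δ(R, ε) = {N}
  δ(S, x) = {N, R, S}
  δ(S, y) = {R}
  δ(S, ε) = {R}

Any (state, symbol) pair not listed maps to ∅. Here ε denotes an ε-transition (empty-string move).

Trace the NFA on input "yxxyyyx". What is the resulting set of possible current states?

Start: ε-closure({N}) = {N, P}.
Read 'y': N→{R, S}, P→∅; union {R, S}; ε-closure = {N, P, R, S}.
Read 'x': N→{P, R, S}, P→∅, R→{N, P}, S→{N, R, S}; now {N, P, R, S}.
Read 'x': N→{P, R, S}, P→∅, R→{N, P}, S→{N, R, S}; now {N, P, R, S}.
Read 'y': N→{R, S}, P→∅, R→{N, P}, S→{R}; now {N, P, R, S}.
Read 'y': N→{R, S}, P→∅, R→{N, P}, S→{R}; now {N, P, R, S}.
Read 'y': N→{R, S}, P→∅, R→{N, P}, S→{R}; now {N, P, R, S}.
Read 'x': N→{P, R, S}, P→∅, R→{N, P}, S→{N, R, S}; now {N, P, R, S}.

{N, P, R, S}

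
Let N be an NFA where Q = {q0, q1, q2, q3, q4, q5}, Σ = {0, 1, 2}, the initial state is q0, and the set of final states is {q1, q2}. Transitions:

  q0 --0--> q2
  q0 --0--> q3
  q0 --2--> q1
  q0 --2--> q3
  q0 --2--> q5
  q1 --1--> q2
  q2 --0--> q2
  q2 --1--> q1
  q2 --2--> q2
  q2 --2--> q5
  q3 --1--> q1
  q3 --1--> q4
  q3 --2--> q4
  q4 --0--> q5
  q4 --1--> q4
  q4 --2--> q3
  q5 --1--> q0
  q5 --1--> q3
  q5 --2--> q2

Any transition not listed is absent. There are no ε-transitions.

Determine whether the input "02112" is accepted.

Yes

Start in {q0}.
Read '0': q0→{q2, q3}; now {q2, q3}.
Read '2': q2→{q2, q5}, q3→{q4}; now {q2, q4, q5}.
Read '1': q2→{q1}, q4→{q4}, q5→{q0, q3}; now {q0, q1, q3, q4}.
Read '1': q0→∅, q1→{q2}, q3→{q1, q4}, q4→{q4}; now {q1, q2, q4}.
Read '2': q1→∅, q2→{q2, q5}, q4→{q3}; now {q2, q3, q5}.
The final set {q2, q3, q5} contains the accepting state q2.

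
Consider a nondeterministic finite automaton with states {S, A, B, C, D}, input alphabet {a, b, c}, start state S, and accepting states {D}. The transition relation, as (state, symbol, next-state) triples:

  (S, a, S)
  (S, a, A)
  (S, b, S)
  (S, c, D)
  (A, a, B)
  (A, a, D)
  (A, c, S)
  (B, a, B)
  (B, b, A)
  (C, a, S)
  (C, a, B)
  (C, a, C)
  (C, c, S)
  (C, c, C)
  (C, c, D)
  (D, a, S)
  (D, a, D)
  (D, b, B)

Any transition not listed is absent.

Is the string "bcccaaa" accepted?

Start in {S}.
Read 'b': S→{S}; now {S}.
Read 'c': S→{D}; now {D}.
Read 'c': D→∅; now ∅.
The set is empty and remains empty for the remaining 4 symbols.
The final set ∅ contains no accepting state.

No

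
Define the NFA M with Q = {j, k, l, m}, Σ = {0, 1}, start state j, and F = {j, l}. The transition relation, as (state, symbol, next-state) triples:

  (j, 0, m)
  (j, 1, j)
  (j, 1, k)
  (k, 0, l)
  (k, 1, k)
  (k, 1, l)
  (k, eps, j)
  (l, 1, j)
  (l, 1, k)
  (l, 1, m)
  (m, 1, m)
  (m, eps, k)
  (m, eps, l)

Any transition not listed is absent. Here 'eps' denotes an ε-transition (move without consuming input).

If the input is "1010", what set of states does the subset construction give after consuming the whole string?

Start in {j}.
Read '1': {j} → {j, k}.
Read '0': {j, k} → {j, k, l, m}.
Read '1': {j, k, l, m} → {j, k, l, m}.
Read '0': {j, k, l, m} → {j, k, l, m}.

{j, k, l, m}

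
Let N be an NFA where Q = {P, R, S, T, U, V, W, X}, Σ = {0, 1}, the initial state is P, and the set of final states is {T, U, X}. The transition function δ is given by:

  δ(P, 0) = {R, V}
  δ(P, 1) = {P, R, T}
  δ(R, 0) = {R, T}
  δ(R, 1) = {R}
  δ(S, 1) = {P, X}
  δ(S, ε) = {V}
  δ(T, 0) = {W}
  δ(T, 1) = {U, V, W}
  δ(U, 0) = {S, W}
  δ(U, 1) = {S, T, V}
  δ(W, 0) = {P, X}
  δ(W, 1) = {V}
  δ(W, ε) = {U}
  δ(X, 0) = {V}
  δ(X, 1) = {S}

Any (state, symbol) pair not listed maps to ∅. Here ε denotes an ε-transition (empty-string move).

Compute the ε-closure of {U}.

{U}

Begin with {U}.
No ε-moves leave this set, so the closure equals the set itself.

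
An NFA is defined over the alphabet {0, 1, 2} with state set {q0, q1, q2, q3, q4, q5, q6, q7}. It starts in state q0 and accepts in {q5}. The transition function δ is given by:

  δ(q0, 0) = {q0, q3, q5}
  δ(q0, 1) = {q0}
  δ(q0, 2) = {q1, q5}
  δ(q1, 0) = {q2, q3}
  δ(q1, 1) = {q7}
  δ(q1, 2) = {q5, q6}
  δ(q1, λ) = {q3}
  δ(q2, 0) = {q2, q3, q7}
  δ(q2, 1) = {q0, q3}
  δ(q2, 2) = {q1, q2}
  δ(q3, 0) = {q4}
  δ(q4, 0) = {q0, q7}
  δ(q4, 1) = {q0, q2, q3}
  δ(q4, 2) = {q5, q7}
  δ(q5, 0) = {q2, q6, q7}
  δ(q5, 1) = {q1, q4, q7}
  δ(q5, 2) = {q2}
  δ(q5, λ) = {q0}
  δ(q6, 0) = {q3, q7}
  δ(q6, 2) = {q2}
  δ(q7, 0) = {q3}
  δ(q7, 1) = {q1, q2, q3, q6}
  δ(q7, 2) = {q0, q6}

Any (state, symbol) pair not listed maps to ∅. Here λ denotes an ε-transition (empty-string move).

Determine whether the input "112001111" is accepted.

Start in {q0}.
Read '1': q0→{q0}; now {q0}.
Read '1': q0→{q0}; now {q0}.
Read '2': q0→{q1, q5}; union {q1, q5}; ε-closure = {q0, q1, q3, q5}.
Read '0': q0→{q0, q3, q5}, q1→{q2, q3}, q3→{q4}, q5→{q2, q6, q7}; now {q0, q2, q3, q4, q5, q6, q7}.
Read '0': q0→{q0, q3, q5}, q2→{q2, q3, q7}, q3→{q4}, q4→{q0, q7}, q5→{q2, q6, q7}, q6→{q3, q7}, q7→{q3}; now {q0, q2, q3, q4, q5, q6, q7}.
Read '1': q0→{q0}, q2→{q0, q3}, q3→∅, q4→{q0, q2, q3}, q5→{q1, q4, q7}, q6→∅, q7→{q1, q2, q3, q6}; now {q0, q1, q2, q3, q4, q6, q7}.
Read '1': q0→{q0}, q1→{q7}, q2→{q0, q3}, q3→∅, q4→{q0, q2, q3}, q6→∅, q7→{q1, q2, q3, q6}; now {q0, q1, q2, q3, q6, q7}.
Read '1': q0→{q0}, q1→{q7}, q2→{q0, q3}, q3→∅, q6→∅, q7→{q1, q2, q3, q6}; now {q0, q1, q2, q3, q6, q7}.
Read '1': q0→{q0}, q1→{q7}, q2→{q0, q3}, q3→∅, q6→∅, q7→{q1, q2, q3, q6}; now {q0, q1, q2, q3, q6, q7}.
The final set {q0, q1, q2, q3, q6, q7} contains no accepting state.

No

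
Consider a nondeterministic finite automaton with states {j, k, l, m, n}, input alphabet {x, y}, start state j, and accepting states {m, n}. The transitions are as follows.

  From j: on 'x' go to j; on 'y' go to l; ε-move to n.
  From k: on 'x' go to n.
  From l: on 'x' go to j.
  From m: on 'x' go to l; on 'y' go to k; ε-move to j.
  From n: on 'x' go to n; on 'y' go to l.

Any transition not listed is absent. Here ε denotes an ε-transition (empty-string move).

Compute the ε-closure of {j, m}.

Begin with {j, m}.
ε-move j → n; add n.

{j, m, n}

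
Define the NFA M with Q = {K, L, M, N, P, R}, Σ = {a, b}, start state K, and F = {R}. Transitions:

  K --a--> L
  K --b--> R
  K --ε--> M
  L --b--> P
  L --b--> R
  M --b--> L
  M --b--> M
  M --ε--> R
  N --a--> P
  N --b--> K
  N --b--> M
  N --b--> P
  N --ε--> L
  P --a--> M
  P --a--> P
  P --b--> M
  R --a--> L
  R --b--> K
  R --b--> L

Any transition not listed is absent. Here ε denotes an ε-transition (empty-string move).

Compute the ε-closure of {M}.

{M, R}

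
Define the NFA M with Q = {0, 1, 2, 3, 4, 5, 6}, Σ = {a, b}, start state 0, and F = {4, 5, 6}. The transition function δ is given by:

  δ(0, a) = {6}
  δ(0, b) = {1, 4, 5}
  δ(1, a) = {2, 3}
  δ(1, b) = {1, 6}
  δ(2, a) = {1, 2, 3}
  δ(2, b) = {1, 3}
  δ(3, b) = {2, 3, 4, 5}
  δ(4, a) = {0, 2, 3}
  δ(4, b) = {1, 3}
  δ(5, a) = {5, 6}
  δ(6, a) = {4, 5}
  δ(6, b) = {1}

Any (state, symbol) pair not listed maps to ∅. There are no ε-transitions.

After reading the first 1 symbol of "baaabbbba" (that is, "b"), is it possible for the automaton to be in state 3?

Start in {0}.
Read 'b': {0} → {1, 4, 5}.
State 3 is not in {1, 4, 5}.

No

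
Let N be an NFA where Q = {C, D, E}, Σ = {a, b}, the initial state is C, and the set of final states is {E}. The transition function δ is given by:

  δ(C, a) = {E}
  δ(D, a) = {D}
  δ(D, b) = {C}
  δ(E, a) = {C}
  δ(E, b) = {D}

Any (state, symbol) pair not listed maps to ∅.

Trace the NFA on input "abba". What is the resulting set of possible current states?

Start in {C}.
Read 'a': C→{E}; now {E}.
Read 'b': E→{D}; now {D}.
Read 'b': D→{C}; now {C}.
Read 'a': C→{E}; now {E}.

{E}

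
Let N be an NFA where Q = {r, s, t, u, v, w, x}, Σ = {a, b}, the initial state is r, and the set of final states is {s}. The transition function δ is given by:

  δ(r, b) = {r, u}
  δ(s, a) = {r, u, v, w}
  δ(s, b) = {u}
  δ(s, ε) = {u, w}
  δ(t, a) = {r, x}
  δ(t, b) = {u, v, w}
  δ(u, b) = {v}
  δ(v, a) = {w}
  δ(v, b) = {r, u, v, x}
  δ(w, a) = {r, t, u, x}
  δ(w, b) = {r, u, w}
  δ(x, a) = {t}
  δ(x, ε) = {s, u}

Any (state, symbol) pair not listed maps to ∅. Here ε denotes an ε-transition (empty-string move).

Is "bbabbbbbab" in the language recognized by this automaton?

Start in {r}.
Read 'b': r→{r, u}; now {r, u}.
Read 'b': r→{r, u}, u→{v}; now {r, u, v}.
Read 'a': r→∅, u→∅, v→{w}; now {w}.
Read 'b': w→{r, u, w}; now {r, u, w}.
Read 'b': r→{r, u}, u→{v}, w→{r, u, w}; now {r, u, v, w}.
Read 'b': r→{r, u}, u→{v}, v→{r, u, v, x}, w→{r, u, w}; union {r, u, v, w, x}; ε-closure = {r, s, u, v, w, x}.
Read 'b': r→{r, u}, s→{u}, u→{v}, v→{r, u, v, x}, w→{r, u, w}, x→∅; union {r, u, v, w, x}; ε-closure = {r, s, u, v, w, x}.
Read 'b': r→{r, u}, s→{u}, u→{v}, v→{r, u, v, x}, w→{r, u, w}, x→∅; union {r, u, v, w, x}; ε-closure = {r, s, u, v, w, x}.
Read 'a': r→∅, s→{r, u, v, w}, u→∅, v→{w}, w→{r, t, u, x}, x→{t}; union {r, t, u, v, w, x}; ε-closure = {r, s, t, u, v, w, x}.
Read 'b': r→{r, u}, s→{u}, t→{u, v, w}, u→{v}, v→{r, u, v, x}, w→{r, u, w}, x→∅; union {r, u, v, w, x}; ε-closure = {r, s, u, v, w, x}.
The final set {r, s, u, v, w, x} contains the accepting state s.

Yes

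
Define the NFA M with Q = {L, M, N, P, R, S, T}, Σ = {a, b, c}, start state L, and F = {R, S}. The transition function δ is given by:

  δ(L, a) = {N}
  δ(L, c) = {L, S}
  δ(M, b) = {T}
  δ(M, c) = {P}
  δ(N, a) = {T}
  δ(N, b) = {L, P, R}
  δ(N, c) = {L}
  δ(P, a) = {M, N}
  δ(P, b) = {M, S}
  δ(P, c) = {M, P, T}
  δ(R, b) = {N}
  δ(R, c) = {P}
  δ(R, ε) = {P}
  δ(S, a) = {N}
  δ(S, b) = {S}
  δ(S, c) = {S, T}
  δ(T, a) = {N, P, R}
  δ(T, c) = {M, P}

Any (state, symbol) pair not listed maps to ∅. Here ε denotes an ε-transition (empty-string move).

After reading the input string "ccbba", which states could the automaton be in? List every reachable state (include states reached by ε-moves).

Start in {L}.
Read 'c': {L} → {L, S}.
Read 'c': {L, S} → {L, S, T}.
Read 'b': {L, S, T} → {S}.
Read 'b': {S} → {S}.
Read 'a': {S} → {N}.

{N}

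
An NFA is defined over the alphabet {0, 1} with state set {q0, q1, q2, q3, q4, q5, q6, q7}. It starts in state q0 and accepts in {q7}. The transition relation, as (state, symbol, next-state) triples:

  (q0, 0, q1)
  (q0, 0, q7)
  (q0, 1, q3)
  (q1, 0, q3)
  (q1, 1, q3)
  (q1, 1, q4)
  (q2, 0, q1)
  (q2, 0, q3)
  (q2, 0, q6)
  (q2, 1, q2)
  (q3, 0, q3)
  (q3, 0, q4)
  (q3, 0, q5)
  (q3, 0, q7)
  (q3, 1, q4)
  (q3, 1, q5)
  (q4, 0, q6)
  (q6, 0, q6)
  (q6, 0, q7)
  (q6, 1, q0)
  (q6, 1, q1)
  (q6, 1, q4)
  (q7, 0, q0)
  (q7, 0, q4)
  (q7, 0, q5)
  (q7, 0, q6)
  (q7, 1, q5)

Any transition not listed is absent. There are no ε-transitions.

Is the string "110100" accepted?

Start in {q0}.
Read '1': q0→{q3}; now {q3}.
Read '1': q3→{q4, q5}; now {q4, q5}.
Read '0': q4→{q6}, q5→∅; now {q6}.
Read '1': q6→{q0, q1, q4}; now {q0, q1, q4}.
Read '0': q0→{q1, q7}, q1→{q3}, q4→{q6}; now {q1, q3, q6, q7}.
Read '0': q1→{q3}, q3→{q3, q4, q5, q7}, q6→{q6, q7}, q7→{q0, q4, q5, q6}; now {q0, q3, q4, q5, q6, q7}.
The final set {q0, q3, q4, q5, q6, q7} contains the accepting state q7.

Yes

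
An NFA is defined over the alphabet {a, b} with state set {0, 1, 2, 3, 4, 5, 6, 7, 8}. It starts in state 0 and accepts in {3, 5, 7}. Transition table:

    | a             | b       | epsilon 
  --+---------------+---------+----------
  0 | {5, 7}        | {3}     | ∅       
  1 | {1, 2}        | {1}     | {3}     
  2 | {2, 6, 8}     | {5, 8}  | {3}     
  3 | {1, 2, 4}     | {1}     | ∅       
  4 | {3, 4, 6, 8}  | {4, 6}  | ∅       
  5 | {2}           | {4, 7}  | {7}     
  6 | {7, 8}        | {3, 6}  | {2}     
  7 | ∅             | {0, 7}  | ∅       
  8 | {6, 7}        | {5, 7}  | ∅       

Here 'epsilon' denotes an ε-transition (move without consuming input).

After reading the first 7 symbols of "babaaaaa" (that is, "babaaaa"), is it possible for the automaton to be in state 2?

Yes

Start in {0}.
Read 'b': 0→{3}; now {3}.
Read 'a': 3→{1, 2, 4}; union {1, 2, 4}; ε-closure = {1, 2, 3, 4}.
Read 'b': 1→{1}, 2→{5, 8}, 3→{1}, 4→{4, 6}; union {1, 4, 5, 6, 8}; ε-closure = {1, 2, 3, 4, 5, 6, 7, 8}.
Read 'a': 1→{1, 2}, 2→{2, 6, 8}, 3→{1, 2, 4}, 4→{3, 4, 6, 8}, 5→{2}, 6→{7, 8}, 7→∅, 8→{6, 7}; now {1, 2, 3, 4, 6, 7, 8}.
Read 'a': 1→{1, 2}, 2→{2, 6, 8}, 3→{1, 2, 4}, 4→{3, 4, 6, 8}, 6→{7, 8}, 7→∅, 8→{6, 7}; now {1, 2, 3, 4, 6, 7, 8}.
Read 'a': 1→{1, 2}, 2→{2, 6, 8}, 3→{1, 2, 4}, 4→{3, 4, 6, 8}, 6→{7, 8}, 7→∅, 8→{6, 7}; now {1, 2, 3, 4, 6, 7, 8}.
Read 'a': 1→{1, 2}, 2→{2, 6, 8}, 3→{1, 2, 4}, 4→{3, 4, 6, 8}, 6→{7, 8}, 7→∅, 8→{6, 7}; now {1, 2, 3, 4, 6, 7, 8}.
State 2 is in {1, 2, 3, 4, 6, 7, 8}.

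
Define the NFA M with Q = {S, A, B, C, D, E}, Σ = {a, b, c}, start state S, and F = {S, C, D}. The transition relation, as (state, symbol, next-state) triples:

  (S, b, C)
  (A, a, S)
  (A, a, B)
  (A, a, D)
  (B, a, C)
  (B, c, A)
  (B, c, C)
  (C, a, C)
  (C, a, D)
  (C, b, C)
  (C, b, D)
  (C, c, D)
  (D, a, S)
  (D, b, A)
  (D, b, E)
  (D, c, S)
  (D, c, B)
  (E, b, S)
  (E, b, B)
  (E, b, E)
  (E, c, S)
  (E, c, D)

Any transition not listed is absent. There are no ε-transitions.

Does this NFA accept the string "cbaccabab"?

Start in {S}.
Read 'c': {S} → ∅.
The set is empty and remains empty for the remaining 8 symbols.
The final set ∅ contains no accepting state.

No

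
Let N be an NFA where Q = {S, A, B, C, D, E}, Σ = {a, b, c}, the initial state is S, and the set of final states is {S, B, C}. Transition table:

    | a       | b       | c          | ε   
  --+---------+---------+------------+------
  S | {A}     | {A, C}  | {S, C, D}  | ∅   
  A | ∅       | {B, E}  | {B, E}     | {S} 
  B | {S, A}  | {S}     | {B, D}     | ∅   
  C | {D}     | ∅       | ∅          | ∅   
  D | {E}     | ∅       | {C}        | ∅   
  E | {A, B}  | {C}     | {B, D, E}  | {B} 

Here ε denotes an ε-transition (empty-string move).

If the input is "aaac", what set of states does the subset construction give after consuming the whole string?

{S, B, C, D, E}

Start in {S}.
Read 'a': {S} → {S, A}.
Read 'a': {S, A} → {S, A}.
Read 'a': {S, A} → {S, A}.
Read 'c': {S, A} → {S, B, C, D, E}.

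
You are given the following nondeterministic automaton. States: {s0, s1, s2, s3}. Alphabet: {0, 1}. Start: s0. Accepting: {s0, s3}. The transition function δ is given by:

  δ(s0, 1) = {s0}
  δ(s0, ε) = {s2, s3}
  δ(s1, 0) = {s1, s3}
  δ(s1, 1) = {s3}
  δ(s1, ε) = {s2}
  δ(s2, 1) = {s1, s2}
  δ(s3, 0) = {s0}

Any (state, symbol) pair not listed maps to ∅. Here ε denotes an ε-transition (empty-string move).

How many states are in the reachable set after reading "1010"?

4

Start: ε-closure({s0}) = {s0, s2, s3}.
Read '1': s0→{s0}, s2→{s1, s2}, s3→∅; union {s0, s1, s2}; ε-closure = {s0, s1, s2, s3}.
Read '0': s0→∅, s1→{s1, s3}, s2→∅, s3→{s0}; union {s0, s1, s3}; ε-closure = {s0, s1, s2, s3}.
Read '1': s0→{s0}, s1→{s3}, s2→{s1, s2}, s3→∅; now {s0, s1, s2, s3}.
Read '0': s0→∅, s1→{s1, s3}, s2→∅, s3→{s0}; union {s0, s1, s3}; ε-closure = {s0, s1, s2, s3}.
That set has 4 states.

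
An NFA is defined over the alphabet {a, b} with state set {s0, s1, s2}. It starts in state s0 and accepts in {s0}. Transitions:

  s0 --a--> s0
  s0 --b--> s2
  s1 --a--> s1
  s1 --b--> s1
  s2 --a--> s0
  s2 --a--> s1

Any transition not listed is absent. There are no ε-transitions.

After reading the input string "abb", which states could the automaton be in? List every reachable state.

Start in {s0}.
Read 'a': {s0} → {s0}.
Read 'b': {s0} → {s2}.
Read 'b': {s2} → ∅.

∅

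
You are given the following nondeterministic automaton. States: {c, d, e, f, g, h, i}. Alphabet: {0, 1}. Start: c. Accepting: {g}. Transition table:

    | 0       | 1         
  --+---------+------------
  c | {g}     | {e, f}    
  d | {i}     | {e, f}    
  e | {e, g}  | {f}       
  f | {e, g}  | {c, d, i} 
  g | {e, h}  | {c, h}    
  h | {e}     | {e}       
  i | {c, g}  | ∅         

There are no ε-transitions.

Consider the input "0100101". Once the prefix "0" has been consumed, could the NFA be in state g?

Start in {c}.
Read '0': c→{g}; now {g}.
State g is in {g}.

Yes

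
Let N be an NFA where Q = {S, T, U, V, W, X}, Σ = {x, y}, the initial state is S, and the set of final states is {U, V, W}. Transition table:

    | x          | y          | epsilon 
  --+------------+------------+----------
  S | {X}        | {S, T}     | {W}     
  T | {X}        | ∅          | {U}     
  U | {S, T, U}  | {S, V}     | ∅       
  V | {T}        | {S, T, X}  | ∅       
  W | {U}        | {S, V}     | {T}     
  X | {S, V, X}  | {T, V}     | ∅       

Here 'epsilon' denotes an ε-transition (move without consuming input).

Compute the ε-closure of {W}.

Begin with {W}.
ε-move W → T; add T.
ε-move T → U; add U.

{T, U, W}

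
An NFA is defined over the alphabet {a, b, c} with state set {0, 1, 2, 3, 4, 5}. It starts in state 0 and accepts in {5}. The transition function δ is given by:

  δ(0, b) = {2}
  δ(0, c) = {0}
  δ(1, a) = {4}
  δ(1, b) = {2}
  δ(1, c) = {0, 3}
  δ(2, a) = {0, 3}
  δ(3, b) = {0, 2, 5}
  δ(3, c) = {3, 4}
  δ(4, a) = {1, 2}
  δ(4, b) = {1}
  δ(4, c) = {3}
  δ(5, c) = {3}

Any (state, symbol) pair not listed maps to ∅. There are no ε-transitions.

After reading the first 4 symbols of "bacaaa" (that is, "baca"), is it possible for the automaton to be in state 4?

Start in {0}.
Read 'b': 0→{2}; now {2}.
Read 'a': 2→{0, 3}; now {0, 3}.
Read 'c': 0→{0}, 3→{3, 4}; now {0, 3, 4}.
Read 'a': 0→∅, 3→∅, 4→{1, 2}; now {1, 2}.
State 4 is not in {1, 2}.

No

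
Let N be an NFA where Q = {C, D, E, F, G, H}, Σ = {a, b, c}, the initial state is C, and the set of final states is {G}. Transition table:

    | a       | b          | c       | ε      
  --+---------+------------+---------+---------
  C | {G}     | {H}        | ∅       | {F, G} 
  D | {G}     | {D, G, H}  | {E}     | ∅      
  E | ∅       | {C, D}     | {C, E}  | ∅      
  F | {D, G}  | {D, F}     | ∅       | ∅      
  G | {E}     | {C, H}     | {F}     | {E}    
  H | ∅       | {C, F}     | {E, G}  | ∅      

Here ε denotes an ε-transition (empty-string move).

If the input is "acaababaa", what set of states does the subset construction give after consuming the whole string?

{E, G}

Start: ε-closure({C}) = {C, E, F, G}.
Read 'a': {C, E, F, G} → {D, E, G}.
Read 'c': {D, E, G} → {C, E, F, G}.
Read 'a': {C, E, F, G} → {D, E, G}.
Read 'a': {D, E, G} → {E, G}.
Read 'b': {E, G} → {C, D, E, F, G, H}.
Read 'a': {C, D, E, F, G, H} → {D, E, G}.
Read 'b': {D, E, G} → {C, D, E, F, G, H}.
Read 'a': {C, D, E, F, G, H} → {D, E, G}.
Read 'a': {D, E, G} → {E, G}.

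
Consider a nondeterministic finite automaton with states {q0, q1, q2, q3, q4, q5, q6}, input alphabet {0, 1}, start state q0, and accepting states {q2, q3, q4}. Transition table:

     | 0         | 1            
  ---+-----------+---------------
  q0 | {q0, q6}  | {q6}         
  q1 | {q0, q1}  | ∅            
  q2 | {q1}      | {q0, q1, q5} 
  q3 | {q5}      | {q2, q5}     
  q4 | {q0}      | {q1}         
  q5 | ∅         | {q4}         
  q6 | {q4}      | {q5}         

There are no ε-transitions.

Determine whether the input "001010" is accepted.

Yes

Start in {q0}.
Read '0': q0→{q0, q6}; now {q0, q6}.
Read '0': q0→{q0, q6}, q6→{q4}; now {q0, q4, q6}.
Read '1': q0→{q6}, q4→{q1}, q6→{q5}; now {q1, q5, q6}.
Read '0': q1→{q0, q1}, q5→∅, q6→{q4}; now {q0, q1, q4}.
Read '1': q0→{q6}, q1→∅, q4→{q1}; now {q1, q6}.
Read '0': q1→{q0, q1}, q6→{q4}; now {q0, q1, q4}.
The final set {q0, q1, q4} contains the accepting state q4.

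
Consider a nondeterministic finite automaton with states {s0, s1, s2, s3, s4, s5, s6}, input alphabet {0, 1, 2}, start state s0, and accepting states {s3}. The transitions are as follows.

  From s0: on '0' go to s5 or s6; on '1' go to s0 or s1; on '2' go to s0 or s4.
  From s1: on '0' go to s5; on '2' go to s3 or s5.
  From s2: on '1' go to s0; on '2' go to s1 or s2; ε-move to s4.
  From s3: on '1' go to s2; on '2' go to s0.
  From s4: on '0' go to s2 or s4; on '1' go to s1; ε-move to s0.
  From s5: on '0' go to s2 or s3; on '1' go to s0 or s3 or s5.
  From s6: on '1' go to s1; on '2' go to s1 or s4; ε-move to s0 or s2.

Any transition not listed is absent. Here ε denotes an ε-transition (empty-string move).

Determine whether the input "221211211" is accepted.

Yes

Start in {s0}.
Read '2': s0→{s0, s4}; now {s0, s4}.
Read '2': s0→{s0, s4}, s4→∅; now {s0, s4}.
Read '1': s0→{s0, s1}, s4→{s1}; now {s0, s1}.
Read '2': s0→{s0, s4}, s1→{s3, s5}; now {s0, s3, s4, s5}.
Read '1': s0→{s0, s1}, s3→{s2}, s4→{s1}, s5→{s0, s3, s5}; union {s0, s1, s2, s3, s5}; ε-closure = {s0, s1, s2, s3, s4, s5}.
Read '1': s0→{s0, s1}, s1→∅, s2→{s0}, s3→{s2}, s4→{s1}, s5→{s0, s3, s5}; union {s0, s1, s2, s3, s5}; ε-closure = {s0, s1, s2, s3, s4, s5}.
Read '2': s0→{s0, s4}, s1→{s3, s5}, s2→{s1, s2}, s3→{s0}, s4→∅, s5→∅; now {s0, s1, s2, s3, s4, s5}.
Read '1': s0→{s0, s1}, s1→∅, s2→{s0}, s3→{s2}, s4→{s1}, s5→{s0, s3, s5}; union {s0, s1, s2, s3, s5}; ε-closure = {s0, s1, s2, s3, s4, s5}.
Read '1': s0→{s0, s1}, s1→∅, s2→{s0}, s3→{s2}, s4→{s1}, s5→{s0, s3, s5}; union {s0, s1, s2, s3, s5}; ε-closure = {s0, s1, s2, s3, s4, s5}.
The final set {s0, s1, s2, s3, s4, s5} contains the accepting state s3.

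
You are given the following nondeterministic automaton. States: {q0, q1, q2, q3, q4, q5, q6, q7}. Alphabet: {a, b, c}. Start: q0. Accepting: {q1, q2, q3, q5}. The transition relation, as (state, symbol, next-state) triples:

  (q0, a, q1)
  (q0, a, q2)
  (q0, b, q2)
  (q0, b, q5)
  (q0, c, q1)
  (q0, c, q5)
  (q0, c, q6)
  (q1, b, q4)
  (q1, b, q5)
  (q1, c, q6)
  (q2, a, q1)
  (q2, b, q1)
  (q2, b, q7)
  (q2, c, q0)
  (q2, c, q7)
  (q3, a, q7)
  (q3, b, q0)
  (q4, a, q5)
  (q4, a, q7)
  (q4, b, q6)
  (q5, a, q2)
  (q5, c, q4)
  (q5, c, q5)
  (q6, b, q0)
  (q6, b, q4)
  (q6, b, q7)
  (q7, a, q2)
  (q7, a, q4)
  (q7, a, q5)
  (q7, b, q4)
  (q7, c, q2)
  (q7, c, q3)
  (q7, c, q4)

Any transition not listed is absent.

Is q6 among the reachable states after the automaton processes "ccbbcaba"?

No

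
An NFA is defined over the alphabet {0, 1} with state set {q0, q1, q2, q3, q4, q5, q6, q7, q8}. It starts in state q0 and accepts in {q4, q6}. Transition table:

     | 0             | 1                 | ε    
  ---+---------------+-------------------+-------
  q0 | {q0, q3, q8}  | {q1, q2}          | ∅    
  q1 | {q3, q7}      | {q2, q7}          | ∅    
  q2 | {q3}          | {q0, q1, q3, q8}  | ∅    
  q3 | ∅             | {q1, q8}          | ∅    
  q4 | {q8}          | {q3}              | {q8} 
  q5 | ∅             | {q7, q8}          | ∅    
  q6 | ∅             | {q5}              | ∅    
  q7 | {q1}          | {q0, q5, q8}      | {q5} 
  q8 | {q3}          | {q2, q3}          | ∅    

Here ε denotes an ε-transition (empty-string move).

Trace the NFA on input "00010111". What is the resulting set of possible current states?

Start in {q0}.
Read '0': q0→{q0, q3, q8}; now {q0, q3, q8}.
Read '0': q0→{q0, q3, q8}, q3→∅, q8→{q3}; now {q0, q3, q8}.
Read '0': q0→{q0, q3, q8}, q3→∅, q8→{q3}; now {q0, q3, q8}.
Read '1': q0→{q1, q2}, q3→{q1, q8}, q8→{q2, q3}; now {q1, q2, q3, q8}.
Read '0': q1→{q3, q7}, q2→{q3}, q3→∅, q8→{q3}; union {q3, q7}; ε-closure = {q3, q5, q7}.
Read '1': q3→{q1, q8}, q5→{q7, q8}, q7→{q0, q5, q8}; now {q0, q1, q5, q7, q8}.
Read '1': q0→{q1, q2}, q1→{q2, q7}, q5→{q7, q8}, q7→{q0, q5, q8}, q8→{q2, q3}; now {q0, q1, q2, q3, q5, q7, q8}.
Read '1': q0→{q1, q2}, q1→{q2, q7}, q2→{q0, q1, q3, q8}, q3→{q1, q8}, q5→{q7, q8}, q7→{q0, q5, q8}, q8→{q2, q3}; now {q0, q1, q2, q3, q5, q7, q8}.

{q0, q1, q2, q3, q5, q7, q8}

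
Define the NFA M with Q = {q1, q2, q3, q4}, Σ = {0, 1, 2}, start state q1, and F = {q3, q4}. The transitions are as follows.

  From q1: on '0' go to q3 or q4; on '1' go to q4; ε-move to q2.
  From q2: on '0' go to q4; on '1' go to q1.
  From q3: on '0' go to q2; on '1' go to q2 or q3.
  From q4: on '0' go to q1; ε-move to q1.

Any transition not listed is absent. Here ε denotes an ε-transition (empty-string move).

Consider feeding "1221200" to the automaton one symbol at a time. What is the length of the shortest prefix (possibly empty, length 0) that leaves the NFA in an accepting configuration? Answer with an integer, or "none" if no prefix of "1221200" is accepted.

Start: ε-closure({q1}) = {q1, q2}.
Read '1': q1→{q4}, q2→{q1}; union {q1, q4}; ε-closure = {q1, q2, q4}.
None of the earlier sets intersect F, but {q1, q2, q4} does.

1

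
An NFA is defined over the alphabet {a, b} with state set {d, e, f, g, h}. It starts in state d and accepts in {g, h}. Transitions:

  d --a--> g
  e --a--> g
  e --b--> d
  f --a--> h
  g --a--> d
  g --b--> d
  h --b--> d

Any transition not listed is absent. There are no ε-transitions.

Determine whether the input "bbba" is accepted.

No

Start in {d}.
Read 'b': {d} → ∅.
The set is empty and remains empty for the remaining 3 symbols.
The final set ∅ contains no accepting state.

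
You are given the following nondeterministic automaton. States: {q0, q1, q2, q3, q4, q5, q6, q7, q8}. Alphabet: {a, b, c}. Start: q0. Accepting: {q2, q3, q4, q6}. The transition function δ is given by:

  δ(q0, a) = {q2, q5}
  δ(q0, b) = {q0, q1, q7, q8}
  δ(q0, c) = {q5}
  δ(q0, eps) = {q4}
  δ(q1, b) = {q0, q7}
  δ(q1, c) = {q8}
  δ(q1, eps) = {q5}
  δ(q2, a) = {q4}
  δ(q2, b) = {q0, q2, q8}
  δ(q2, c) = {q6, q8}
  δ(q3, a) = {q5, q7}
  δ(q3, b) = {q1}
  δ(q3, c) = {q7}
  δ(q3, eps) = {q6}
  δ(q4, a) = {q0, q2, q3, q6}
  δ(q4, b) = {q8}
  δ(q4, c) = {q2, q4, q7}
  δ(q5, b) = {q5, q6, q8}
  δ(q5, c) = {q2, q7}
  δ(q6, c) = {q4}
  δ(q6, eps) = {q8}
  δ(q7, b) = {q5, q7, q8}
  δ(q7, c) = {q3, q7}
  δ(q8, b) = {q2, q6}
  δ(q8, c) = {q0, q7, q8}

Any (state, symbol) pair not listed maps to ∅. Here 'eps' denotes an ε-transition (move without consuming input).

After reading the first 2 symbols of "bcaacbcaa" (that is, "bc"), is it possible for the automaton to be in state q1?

No

Start: ε-closure({q0}) = {q0, q4}.
Read 'b': {q0, q4} → {q0, q1, q4, q5, q7, q8}.
Read 'c': {q0, q1, q4, q5, q7, q8} → {q0, q2, q3, q4, q5, q6, q7, q8}.
State q1 is not in {q0, q2, q3, q4, q5, q6, q7, q8}.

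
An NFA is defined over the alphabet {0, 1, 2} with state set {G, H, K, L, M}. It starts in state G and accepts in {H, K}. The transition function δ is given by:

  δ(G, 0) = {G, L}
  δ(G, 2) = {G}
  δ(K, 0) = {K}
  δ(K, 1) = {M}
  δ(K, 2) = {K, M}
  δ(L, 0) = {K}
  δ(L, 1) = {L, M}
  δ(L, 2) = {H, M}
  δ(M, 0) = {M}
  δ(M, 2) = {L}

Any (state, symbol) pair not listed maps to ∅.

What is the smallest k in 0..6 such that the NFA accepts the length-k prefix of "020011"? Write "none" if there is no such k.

2

Start in {G}.
Read '0': G→{G, L}; now {G, L}.
Read '2': G→{G}, L→{H, M}; now {G, H, M}.
None of the earlier sets intersect F, but {G, H, M} does.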